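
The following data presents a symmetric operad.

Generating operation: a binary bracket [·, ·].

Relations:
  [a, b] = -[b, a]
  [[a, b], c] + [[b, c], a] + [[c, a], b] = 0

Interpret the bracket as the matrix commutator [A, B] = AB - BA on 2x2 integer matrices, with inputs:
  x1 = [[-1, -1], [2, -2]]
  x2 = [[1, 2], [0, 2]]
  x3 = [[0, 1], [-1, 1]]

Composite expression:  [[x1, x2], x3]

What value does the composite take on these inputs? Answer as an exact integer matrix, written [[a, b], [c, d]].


[[1, -7], [-6, -1]]

[x1, x2] = [[-4, 1], [-2, 4]]
[[x1, x2], x3] = [[1, -7], [-6, -1]]


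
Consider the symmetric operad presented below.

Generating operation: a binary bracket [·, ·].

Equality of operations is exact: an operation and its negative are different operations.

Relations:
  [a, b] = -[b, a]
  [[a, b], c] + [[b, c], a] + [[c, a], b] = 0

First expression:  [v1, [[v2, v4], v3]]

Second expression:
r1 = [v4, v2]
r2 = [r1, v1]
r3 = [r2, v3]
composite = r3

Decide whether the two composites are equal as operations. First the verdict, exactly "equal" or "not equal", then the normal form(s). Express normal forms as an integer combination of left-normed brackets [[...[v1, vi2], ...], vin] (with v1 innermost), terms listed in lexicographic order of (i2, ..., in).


not equal; the first gives [[[v1, v2], v4], v3] - [[[v1, v3], v2], v4] + [[[v1, v3], v4], v2] - [[[v1, v4], v2], v3] and the second [[[v1, v2], v4], v3] - [[[v1, v4], v2], v3]

The first expression, normalized: [[[v1, v2], v4], v3] - [[[v1, v3], v2], v4] + [[[v1, v3], v4], v2] - [[[v1, v4], v2], v3]
The second expression, normalized: [[[v1, v2], v4], v3] - [[[v1, v4], v2], v3]
The normal forms differ: not equal.


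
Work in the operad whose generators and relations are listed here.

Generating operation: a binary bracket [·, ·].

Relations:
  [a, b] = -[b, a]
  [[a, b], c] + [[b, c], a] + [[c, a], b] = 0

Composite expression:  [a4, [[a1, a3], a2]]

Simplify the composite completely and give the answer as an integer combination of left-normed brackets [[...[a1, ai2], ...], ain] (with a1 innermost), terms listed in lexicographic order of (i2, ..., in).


Expand each bracket as ab - ba; the a1-initial words give the coefficients.
Composite bracket: [a4, [[a1, a3], a2]]
The bracket unfolds into 8 signed words via [a, b] = ab - ba (2^3 = 8).
Words beginning with a1 determine it all:
  the word a1a3a2a4 carries sign -1 and contributes -[[[a1, a3], a2], a4]

-[[[a1, a3], a2], a4]


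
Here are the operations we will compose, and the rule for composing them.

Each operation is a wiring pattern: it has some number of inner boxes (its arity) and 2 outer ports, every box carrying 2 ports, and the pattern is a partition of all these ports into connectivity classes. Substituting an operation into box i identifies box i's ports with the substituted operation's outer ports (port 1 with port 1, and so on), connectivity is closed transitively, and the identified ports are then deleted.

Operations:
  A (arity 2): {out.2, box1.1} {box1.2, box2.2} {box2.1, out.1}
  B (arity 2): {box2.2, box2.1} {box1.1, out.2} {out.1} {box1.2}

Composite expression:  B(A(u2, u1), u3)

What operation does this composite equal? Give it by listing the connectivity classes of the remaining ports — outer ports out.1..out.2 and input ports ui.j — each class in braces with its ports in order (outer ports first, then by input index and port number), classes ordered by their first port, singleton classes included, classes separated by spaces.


{out.1} {out.2, u1.1} {u1.2, u2.2} {u2.1} {u3.1, u3.2}

Two ports join when wires chain via B-identified ports.
A over (u2, u1) gives {out.1, u1.1} {out.2, u2.1} {u1.2, u2.2}, out.j being that stage's outer ports
B over (u2, u1, u3) gives {out.1} {out.2, u1.1} {u1.2, u2.2} {u2.1} {u3.1, u3.2}, out.j being that stage's outer ports


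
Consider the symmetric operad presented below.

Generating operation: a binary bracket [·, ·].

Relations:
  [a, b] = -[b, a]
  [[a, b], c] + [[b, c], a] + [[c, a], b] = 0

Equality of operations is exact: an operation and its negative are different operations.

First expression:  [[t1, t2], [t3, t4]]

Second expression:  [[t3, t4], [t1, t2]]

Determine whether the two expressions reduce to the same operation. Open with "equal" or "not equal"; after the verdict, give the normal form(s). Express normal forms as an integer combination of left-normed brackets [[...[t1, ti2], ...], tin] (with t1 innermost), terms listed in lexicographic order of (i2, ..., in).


In normal form, the first expression is [[[t1, t2], t3], t4] - [[[t1, t2], t4], t3]
In normal form, the second expression is -[[[t1, t2], t3], t4] + [[[t1, t2], t4], t3]
Different reductions; not equal.

not equal: they reduce to [[[t1, t2], t3], t4] - [[[t1, t2], t4], t3] and -[[[t1, t2], t3], t4] + [[[t1, t2], t4], t3]


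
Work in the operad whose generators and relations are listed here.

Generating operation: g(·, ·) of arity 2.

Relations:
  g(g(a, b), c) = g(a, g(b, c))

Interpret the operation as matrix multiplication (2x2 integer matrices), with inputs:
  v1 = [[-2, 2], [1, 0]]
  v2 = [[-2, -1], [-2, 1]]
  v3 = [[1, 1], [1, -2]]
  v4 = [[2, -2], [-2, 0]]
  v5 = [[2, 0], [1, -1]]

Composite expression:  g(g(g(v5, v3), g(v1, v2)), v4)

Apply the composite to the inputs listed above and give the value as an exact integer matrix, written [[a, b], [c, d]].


g(v5, v3) = [[2, 2], [0, 3]]
g(v1, v2) = [[0, 4], [-2, -1]]
g(g(v5, v3), g(v1, v2)) = [[-4, 6], [-6, -3]]
g(g(g(v5, v3), g(v1, v2)), v4) = [[-20, 8], [-6, 12]]

[[-20, 8], [-6, 12]]


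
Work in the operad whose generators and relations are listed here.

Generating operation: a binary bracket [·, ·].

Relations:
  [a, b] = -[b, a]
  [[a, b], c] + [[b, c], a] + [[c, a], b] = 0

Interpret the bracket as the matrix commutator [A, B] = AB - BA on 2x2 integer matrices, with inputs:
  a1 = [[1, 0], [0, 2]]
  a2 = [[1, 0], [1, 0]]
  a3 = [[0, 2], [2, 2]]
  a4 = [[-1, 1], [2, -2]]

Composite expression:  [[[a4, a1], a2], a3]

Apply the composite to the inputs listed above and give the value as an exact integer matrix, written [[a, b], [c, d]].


[[2, 2], [0, -2]]

[a4, a1] = [[0, 1], [-2, 0]]
[[a4, a1], a2] = [[1, -1], [-2, -1]]
[[[a4, a1], a2], a3] = [[2, 2], [0, -2]]


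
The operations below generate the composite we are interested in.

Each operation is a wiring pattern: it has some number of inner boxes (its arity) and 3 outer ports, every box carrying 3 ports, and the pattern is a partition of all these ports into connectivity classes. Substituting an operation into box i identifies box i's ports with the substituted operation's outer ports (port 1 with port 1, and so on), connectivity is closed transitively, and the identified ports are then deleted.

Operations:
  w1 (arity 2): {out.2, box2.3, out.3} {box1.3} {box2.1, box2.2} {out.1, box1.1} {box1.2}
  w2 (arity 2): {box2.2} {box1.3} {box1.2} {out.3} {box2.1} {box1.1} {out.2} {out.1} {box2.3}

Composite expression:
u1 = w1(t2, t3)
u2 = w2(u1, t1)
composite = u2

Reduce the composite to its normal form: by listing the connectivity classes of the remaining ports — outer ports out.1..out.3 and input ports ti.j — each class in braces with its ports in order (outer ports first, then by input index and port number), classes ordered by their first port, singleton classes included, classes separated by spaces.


{out.1} {out.2} {out.3} {t1.1} {t1.2} {t1.3} {t2.1} {t2.2} {t2.3} {t3.1, t3.2} {t3.3}

Substituting into w2 glues patterns; closure does the rest.
w1 over (t2, t3) gives {out.1, t2.1} {out.2, out.3, t3.3} {t2.2} {t2.3} {t3.1, t3.2}, out.j being that stage's outer ports
w2 over (t2, t3, t1) gives {out.1} {out.2} {out.3} {t1.1} {t1.2} {t1.3} {t2.1} {t2.2} {t2.3} {t3.1, t3.2} {t3.3}, out.j being that stage's outer ports


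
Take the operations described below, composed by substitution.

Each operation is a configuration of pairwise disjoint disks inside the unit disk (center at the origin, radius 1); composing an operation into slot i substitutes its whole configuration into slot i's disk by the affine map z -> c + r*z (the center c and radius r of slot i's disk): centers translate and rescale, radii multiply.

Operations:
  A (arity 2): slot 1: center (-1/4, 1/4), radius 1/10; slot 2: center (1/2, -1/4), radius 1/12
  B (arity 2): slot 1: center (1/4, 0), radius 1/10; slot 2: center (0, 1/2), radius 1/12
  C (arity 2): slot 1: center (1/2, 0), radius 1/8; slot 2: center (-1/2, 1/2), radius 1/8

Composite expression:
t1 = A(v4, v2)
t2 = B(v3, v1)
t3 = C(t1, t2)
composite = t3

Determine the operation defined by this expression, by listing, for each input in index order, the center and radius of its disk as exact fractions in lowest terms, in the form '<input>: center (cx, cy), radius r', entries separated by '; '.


Affine substitution under C: radii multiply and v-centers shift.
v4: after 2 affine steps, its disk has center (15/32, 1/32), radius 1/80
v2: after 2 affine steps, its disk has center (9/16, -1/32), radius 1/96
v3: after 2 affine steps, its disk has center (-15/32, 1/2), radius 1/80
v1: after 2 affine steps, its disk has center (-1/2, 9/16), radius 1/96

v1: center (-1/2, 9/16), radius 1/96; v2: center (9/16, -1/32), radius 1/96; v3: center (-15/32, 1/2), radius 1/80; v4: center (15/32, 1/32), radius 1/80


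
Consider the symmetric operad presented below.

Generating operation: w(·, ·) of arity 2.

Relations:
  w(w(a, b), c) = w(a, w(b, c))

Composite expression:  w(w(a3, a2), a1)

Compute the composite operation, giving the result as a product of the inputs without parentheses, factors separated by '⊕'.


a3 ⊕ a2 ⊕ a1

Under associativity of w, the answer is the a's in reading order.
w(a3, a2) collapses to a3 ⊕ a2
w(w(a3, a2), a1) collapses to a3 ⊕ a2 ⊕ a1


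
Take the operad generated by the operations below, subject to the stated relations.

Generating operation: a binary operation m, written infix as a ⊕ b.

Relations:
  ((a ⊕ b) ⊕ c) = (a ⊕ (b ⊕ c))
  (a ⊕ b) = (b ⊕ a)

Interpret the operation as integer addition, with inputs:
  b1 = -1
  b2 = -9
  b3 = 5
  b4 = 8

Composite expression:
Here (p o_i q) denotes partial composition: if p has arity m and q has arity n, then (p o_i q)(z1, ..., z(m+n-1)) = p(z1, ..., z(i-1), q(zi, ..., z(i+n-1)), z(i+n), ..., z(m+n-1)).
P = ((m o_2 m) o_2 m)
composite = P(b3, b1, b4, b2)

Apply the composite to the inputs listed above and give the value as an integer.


(b1 ⊕ b4) = 7
((b1 ⊕ b4) ⊕ b2) = -2
(b3 ⊕ ((b1 ⊕ b4) ⊕ b2)) = 3

3


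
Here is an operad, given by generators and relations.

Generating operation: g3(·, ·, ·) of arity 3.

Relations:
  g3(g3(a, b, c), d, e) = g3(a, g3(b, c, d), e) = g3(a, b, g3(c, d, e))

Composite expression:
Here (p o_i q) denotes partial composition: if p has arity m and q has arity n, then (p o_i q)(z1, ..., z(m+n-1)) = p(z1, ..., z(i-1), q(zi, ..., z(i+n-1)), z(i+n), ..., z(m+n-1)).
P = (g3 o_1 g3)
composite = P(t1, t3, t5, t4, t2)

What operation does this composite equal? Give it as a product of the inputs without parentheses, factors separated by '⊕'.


t1 ⊕ t3 ⊕ t5 ⊕ t4 ⊕ t2


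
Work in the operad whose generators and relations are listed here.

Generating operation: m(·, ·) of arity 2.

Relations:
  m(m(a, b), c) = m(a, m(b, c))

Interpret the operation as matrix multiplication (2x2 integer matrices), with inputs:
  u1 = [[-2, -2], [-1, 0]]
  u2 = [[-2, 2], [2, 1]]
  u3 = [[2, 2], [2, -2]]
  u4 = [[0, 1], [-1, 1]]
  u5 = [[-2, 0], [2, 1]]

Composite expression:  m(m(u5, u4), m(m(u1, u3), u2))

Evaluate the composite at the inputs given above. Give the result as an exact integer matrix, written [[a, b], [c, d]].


[[0, 12], [-16, -2]]

m(u5, u4) = [[0, -2], [-1, 3]]
m(u1, u3) = [[-8, 0], [-2, -2]]
m(m(u1, u3), u2) = [[16, -16], [0, -6]]
m(m(u5, u4), m(m(u1, u3), u2)) = [[0, 12], [-16, -2]]


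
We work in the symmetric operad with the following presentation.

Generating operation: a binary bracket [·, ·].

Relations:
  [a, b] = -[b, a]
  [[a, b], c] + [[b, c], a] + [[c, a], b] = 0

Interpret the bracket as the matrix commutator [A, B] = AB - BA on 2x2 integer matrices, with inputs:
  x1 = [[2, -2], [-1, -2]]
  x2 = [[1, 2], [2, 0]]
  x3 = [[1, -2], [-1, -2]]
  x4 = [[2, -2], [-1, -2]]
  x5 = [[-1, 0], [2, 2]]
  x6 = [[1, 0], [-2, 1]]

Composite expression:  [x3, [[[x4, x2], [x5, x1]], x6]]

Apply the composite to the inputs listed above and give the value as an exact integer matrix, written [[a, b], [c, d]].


[[-832, 832], [-1664, 832]]


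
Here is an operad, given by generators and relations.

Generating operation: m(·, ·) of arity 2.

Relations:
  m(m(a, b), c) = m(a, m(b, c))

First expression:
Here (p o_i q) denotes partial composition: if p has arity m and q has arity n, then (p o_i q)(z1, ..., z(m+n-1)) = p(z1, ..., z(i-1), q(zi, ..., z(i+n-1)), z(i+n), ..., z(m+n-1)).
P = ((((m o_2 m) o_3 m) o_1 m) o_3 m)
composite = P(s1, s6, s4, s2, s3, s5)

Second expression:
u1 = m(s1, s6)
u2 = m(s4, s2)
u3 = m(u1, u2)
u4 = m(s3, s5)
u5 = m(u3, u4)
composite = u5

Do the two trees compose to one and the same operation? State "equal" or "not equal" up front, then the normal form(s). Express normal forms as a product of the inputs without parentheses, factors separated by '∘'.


equal — both sides give s1 ∘ s6 ∘ s4 ∘ s2 ∘ s3 ∘ s5

Reducing the first expression gives s1 ∘ s6 ∘ s4 ∘ s2 ∘ s3 ∘ s5
Reducing the second expression gives s1 ∘ s6 ∘ s4 ∘ s2 ∘ s3 ∘ s5
Same normal form: equal.


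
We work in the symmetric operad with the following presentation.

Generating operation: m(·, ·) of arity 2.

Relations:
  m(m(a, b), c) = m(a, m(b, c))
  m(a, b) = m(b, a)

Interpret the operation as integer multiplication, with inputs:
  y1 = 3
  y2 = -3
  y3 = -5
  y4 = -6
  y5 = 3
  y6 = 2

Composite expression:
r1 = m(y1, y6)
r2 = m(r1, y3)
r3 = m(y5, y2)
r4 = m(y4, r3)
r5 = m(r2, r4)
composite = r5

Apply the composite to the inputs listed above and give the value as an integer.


-1620

m(y1, y6) = 6
m(m(y1, y6), y3) = -30
m(y5, y2) = -9
m(y4, m(y5, y2)) = 54
m(m(m(y1, y6), y3), m(y4, m(y5, y2))) = -1620


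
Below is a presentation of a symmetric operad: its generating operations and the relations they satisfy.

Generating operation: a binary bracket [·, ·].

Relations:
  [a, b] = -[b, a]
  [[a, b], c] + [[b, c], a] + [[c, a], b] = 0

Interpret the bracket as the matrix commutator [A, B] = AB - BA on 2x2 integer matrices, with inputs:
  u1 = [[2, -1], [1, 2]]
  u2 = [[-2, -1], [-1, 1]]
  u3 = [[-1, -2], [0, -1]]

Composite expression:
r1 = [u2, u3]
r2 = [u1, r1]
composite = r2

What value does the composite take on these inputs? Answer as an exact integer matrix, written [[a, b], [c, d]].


[u2, u3] = [[-2, 6], [0, 2]]
[u1, [u2, u3]] = [[-6, -4], [-4, 6]]

[[-6, -4], [-4, 6]]


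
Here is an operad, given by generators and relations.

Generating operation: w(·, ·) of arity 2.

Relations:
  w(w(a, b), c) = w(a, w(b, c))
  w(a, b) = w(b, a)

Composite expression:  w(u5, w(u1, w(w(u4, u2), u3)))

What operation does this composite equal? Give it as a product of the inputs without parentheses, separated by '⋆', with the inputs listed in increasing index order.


Reordering under w is free, so list the u-inputs canonically.
w(u4, u2) linearizes to u4 ⋆ u2
w(w(u4, u2), u3) linearizes to u4 ⋆ u2 ⋆ u3
w(u1, w(w(u4, u2), u3)) linearizes to u1 ⋆ u4 ⋆ u2 ⋆ u3
w(u5, w(u1, w(w(u4, u2), u3))) linearizes to u5 ⋆ u1 ⋆ u4 ⋆ u2 ⋆ u3
putting the inputs in ascending order: u1 ⋆ u2 ⋆ u3 ⋆ u4 ⋆ u5

u1 ⋆ u2 ⋆ u3 ⋆ u4 ⋆ u5


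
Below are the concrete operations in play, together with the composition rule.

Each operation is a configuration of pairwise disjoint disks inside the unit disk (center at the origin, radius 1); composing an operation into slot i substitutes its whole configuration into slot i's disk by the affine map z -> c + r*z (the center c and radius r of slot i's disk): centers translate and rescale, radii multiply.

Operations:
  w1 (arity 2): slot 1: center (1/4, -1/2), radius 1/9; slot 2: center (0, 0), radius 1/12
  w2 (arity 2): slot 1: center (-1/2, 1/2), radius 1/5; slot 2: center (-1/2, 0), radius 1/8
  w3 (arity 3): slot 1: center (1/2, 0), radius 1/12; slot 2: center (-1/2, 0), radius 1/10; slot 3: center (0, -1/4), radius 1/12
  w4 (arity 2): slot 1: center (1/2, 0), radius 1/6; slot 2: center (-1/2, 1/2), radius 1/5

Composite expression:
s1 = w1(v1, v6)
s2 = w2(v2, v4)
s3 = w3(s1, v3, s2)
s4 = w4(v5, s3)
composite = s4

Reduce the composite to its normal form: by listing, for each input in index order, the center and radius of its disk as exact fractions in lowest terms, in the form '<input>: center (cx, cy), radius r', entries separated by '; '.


Affine substitution under w4: radii multiply and v-centers shift.
input v5: applying the 1 nested substitution gives center (1/2, 0), radius 1/6
input v1: applying the 3 nested substitutions gives center (-19/48, 59/120), radius 1/540
input v6: applying the 3 nested substitutions gives center (-2/5, 1/2), radius 1/720
input v3: applying the 2 nested substitutions gives center (-3/5, 1/2), radius 1/50
input v2: applying the 3 nested substitutions gives center (-61/120, 11/24), radius 1/300
input v4: applying the 3 nested substitutions gives center (-61/120, 9/20), radius 1/480

v1: center (-19/48, 59/120), radius 1/540; v2: center (-61/120, 11/24), radius 1/300; v3: center (-3/5, 1/2), radius 1/50; v4: center (-61/120, 9/20), radius 1/480; v5: center (1/2, 0), radius 1/6; v6: center (-2/5, 1/2), radius 1/720


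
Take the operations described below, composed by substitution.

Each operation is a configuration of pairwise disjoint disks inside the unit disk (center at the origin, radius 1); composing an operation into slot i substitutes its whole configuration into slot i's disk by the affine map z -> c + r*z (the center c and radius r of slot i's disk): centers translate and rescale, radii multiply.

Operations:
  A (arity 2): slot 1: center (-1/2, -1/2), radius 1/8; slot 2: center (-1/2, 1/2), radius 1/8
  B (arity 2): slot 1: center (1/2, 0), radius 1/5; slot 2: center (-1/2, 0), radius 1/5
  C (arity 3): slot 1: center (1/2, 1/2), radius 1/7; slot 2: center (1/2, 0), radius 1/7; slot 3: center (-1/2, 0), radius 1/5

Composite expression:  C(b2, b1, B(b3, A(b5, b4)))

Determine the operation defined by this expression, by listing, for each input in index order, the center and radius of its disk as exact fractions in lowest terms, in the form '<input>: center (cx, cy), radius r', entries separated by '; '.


b1: center (1/2, 0), radius 1/7; b2: center (1/2, 1/2), radius 1/7; b3: center (-2/5, 0), radius 1/25; b4: center (-31/50, 1/50), radius 1/200; b5: center (-31/50, -1/50), radius 1/200

Follow each b-input down from C: c' goes to c + r*c', radius to r*r'.
tracing b2 down its 1-map path: center (1/2, 1/2), radius 1/7
tracing b1 down its 1-map path: center (1/2, 0), radius 1/7
tracing b3 down its 2-map path: center (-2/5, 0), radius 1/25
tracing b5 down its 3-map path: center (-31/50, -1/50), radius 1/200
tracing b4 down its 3-map path: center (-31/50, 1/50), radius 1/200


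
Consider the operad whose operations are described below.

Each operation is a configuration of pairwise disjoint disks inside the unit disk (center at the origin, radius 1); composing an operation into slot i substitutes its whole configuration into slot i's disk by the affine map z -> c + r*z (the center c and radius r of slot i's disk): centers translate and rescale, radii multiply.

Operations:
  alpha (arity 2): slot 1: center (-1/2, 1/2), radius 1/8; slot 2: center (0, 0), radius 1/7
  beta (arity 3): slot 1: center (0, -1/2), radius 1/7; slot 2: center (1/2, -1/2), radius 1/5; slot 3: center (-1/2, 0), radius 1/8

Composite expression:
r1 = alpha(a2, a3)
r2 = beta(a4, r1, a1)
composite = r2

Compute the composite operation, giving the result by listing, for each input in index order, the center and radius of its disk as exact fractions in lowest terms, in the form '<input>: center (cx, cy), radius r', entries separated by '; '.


a1: center (-1/2, 0), radius 1/8; a2: center (2/5, -2/5), radius 1/40; a3: center (1/2, -1/2), radius 1/35; a4: center (0, -1/2), radius 1/7

Below beta, radii multiply path by path; the a-disk centers shift.
tracing a4 down its 1-map path: center (0, -1/2), radius 1/7
tracing a2 down its 2-map path: center (2/5, -2/5), radius 1/40
tracing a3 down its 2-map path: center (1/2, -1/2), radius 1/35
tracing a1 down its 1-map path: center (-1/2, 0), radius 1/8


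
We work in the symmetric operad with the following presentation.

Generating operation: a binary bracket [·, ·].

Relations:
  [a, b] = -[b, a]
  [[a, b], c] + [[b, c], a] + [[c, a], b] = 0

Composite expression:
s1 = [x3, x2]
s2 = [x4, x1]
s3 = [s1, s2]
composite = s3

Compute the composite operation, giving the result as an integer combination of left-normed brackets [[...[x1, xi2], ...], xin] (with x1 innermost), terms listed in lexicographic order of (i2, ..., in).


-[[[x1, x4], x2], x3] + [[[x1, x4], x3], x2]


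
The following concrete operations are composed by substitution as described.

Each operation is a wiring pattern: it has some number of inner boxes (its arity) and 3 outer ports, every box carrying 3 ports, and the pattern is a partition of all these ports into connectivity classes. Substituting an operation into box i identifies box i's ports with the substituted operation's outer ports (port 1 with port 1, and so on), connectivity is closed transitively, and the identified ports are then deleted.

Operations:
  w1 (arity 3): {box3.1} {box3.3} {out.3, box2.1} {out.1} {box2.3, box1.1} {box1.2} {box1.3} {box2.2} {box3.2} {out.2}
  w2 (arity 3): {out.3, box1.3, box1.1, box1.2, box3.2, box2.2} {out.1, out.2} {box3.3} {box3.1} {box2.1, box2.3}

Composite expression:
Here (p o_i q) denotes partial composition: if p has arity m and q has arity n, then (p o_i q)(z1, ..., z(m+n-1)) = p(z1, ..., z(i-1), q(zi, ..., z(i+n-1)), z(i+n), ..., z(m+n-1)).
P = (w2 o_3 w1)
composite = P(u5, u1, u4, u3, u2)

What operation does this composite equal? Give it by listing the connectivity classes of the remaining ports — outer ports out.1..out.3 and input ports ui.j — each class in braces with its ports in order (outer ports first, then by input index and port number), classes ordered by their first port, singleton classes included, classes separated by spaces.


Two ports join when wires chain via w2-identified ports.
composing w1 on (u4, u3, u2), with out.j its own outer ports: {out.1} {out.2} {out.3, u3.1} {u2.1} {u2.2} {u2.3} {u3.2} {u3.3, u4.1} {u4.2} {u4.3}
composing w2 on (u5, u1, u4, u3, u2), with out.j its own outer ports: {out.1, out.2} {out.3, u1.2, u5.1, u5.2, u5.3} {u1.1, u1.3} {u2.1} {u2.2} {u2.3} {u3.1} {u3.2} {u3.3, u4.1} {u4.2} {u4.3}

{out.1, out.2} {out.3, u1.2, u5.1, u5.2, u5.3} {u1.1, u1.3} {u2.1} {u2.2} {u2.3} {u3.1} {u3.2} {u3.3, u4.1} {u4.2} {u4.3}


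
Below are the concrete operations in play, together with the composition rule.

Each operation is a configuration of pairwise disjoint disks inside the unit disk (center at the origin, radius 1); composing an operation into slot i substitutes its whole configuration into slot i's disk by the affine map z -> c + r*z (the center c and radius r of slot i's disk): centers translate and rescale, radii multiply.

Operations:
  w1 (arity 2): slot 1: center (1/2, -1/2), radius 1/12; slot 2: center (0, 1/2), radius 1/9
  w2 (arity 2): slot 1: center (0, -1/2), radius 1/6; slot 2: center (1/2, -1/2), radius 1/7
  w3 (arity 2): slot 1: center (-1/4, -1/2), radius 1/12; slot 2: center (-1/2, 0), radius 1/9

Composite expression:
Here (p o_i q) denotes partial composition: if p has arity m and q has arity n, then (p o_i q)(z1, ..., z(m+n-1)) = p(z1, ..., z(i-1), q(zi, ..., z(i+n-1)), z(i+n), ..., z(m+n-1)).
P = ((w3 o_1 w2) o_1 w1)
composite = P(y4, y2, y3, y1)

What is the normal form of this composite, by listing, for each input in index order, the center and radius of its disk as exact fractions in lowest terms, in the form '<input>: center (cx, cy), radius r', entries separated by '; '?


y1: center (-1/2, 0), radius 1/9; y2: center (-1/4, -77/144), radius 1/648; y3: center (-5/24, -13/24), radius 1/84; y4: center (-35/144, -79/144), radius 1/864

Nesting under w3 composes maps z -> c + r*z down each y-path.
y4 passes through 3 substitutions, ending at center (-35/144, -79/144), radius 1/864
y2 passes through 3 substitutions, ending at center (-1/4, -77/144), radius 1/648
y3 passes through 2 substitutions, ending at center (-5/24, -13/24), radius 1/84
y1 passes through 1 substitution, ending at center (-1/2, 0), radius 1/9


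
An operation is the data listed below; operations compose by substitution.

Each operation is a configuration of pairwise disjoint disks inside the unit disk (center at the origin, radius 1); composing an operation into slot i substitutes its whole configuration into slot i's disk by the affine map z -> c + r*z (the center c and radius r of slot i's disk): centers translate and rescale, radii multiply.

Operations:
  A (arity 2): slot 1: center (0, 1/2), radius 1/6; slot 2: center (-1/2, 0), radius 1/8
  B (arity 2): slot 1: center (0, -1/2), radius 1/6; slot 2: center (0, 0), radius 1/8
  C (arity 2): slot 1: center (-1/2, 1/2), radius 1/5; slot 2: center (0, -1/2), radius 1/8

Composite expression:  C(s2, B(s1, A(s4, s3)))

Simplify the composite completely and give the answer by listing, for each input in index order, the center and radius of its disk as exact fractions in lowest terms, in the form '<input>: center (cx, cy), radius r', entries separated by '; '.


s1: center (0, -9/16), radius 1/48; s2: center (-1/2, 1/2), radius 1/5; s3: center (-1/128, -1/2), radius 1/512; s4: center (0, -63/128), radius 1/384

Only the slot chain above each s matters under C; compose those maps.
for s2, the 1-step affine chain lands on center (-1/2, 1/2), radius 1/5
for s1, the 2-step affine chain lands on center (0, -9/16), radius 1/48
for s4, the 3-step affine chain lands on center (0, -63/128), radius 1/384
for s3, the 3-step affine chain lands on center (-1/128, -1/2), radius 1/512


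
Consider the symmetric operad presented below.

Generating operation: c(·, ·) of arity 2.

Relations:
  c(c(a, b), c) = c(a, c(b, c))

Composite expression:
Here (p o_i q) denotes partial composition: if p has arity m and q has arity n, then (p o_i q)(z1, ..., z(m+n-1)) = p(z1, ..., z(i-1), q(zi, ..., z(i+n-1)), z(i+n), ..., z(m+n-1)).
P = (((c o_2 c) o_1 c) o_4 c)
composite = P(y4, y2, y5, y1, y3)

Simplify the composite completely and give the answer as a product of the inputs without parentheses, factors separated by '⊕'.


y4 ⊕ y2 ⊕ y5 ⊕ y1 ⊕ y3


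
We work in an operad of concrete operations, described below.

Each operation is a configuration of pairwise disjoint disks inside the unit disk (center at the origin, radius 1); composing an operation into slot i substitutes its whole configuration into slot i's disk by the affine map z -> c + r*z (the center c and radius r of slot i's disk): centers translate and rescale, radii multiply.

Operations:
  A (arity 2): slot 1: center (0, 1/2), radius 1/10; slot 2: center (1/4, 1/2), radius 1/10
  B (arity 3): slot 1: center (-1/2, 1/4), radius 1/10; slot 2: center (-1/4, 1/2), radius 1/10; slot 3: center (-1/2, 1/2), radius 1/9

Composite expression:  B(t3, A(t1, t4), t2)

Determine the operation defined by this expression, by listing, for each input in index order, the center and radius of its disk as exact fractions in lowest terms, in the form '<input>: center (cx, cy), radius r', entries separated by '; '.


t1: center (-1/4, 11/20), radius 1/100; t2: center (-1/2, 1/2), radius 1/9; t3: center (-1/2, 1/4), radius 1/10; t4: center (-9/40, 11/20), radius 1/100

Nesting under B composes maps z -> c + r*z down each t-path.
t3 passes through 1 substitution, ending at center (-1/2, 1/4), radius 1/10
t1 passes through 2 substitutions, ending at center (-1/4, 11/20), radius 1/100
t4 passes through 2 substitutions, ending at center (-9/40, 11/20), radius 1/100
t2 passes through 1 substitution, ending at center (-1/2, 1/2), radius 1/9


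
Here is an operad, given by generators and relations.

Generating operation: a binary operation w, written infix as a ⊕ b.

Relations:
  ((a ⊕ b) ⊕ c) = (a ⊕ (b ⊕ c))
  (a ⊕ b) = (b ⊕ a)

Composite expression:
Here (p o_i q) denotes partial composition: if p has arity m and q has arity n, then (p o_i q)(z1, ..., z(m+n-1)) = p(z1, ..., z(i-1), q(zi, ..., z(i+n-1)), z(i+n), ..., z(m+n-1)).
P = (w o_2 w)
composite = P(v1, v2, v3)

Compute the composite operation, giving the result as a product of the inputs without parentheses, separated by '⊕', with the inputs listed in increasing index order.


v1 ⊕ v2 ⊕ v3


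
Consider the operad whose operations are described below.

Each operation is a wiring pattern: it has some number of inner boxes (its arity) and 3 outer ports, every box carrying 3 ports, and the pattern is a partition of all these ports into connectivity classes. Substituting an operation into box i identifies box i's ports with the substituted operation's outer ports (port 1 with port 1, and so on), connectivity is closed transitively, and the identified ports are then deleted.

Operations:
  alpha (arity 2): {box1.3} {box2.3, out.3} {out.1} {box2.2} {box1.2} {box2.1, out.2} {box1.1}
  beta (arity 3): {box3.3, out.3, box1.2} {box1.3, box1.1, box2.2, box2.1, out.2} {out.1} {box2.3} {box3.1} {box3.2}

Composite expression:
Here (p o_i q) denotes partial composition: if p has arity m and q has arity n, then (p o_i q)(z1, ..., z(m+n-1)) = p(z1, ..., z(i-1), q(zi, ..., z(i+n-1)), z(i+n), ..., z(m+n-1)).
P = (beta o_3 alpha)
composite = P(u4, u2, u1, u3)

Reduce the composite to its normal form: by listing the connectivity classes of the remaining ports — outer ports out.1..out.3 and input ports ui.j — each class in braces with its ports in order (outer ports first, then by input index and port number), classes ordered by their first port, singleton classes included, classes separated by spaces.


{out.1} {out.2, u2.1, u2.2, u4.1, u4.3} {out.3, u3.3, u4.2} {u1.1} {u1.2} {u1.3} {u2.3} {u3.1} {u3.2}


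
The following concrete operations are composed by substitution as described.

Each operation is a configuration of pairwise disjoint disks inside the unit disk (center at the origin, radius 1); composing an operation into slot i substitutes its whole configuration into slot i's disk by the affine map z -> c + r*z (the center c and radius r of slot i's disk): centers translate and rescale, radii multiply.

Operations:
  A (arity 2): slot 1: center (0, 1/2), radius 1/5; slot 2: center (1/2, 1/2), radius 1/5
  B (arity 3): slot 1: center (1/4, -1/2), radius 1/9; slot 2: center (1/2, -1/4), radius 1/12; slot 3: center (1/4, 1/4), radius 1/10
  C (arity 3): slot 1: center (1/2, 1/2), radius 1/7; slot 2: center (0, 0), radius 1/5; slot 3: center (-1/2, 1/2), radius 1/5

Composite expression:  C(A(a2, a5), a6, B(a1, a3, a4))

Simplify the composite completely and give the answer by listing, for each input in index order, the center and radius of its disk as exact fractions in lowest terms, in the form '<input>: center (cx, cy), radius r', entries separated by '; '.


a1: center (-9/20, 2/5), radius 1/45; a2: center (1/2, 4/7), radius 1/35; a3: center (-2/5, 9/20), radius 1/60; a4: center (-9/20, 11/20), radius 1/50; a5: center (4/7, 4/7), radius 1/35; a6: center (0, 0), radius 1/5

Below C, radii multiply path by path; the a-disk centers shift.
a2: after 2 affine steps, its disk has center (1/2, 4/7), radius 1/35
a5: after 2 affine steps, its disk has center (4/7, 4/7), radius 1/35
a6: after 1 affine step, its disk has center (0, 0), radius 1/5
a1: after 2 affine steps, its disk has center (-9/20, 2/5), radius 1/45
a3: after 2 affine steps, its disk has center (-2/5, 9/20), radius 1/60
a4: after 2 affine steps, its disk has center (-9/20, 11/20), radius 1/50


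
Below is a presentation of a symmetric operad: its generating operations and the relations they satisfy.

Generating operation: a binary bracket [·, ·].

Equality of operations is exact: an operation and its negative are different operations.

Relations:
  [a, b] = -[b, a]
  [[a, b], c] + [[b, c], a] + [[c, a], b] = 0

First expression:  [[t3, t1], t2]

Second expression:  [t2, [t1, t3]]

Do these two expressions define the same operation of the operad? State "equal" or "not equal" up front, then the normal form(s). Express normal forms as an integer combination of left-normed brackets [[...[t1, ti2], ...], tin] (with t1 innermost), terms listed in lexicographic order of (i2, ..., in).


equal: each reduces to -[[t1, t3], t2]


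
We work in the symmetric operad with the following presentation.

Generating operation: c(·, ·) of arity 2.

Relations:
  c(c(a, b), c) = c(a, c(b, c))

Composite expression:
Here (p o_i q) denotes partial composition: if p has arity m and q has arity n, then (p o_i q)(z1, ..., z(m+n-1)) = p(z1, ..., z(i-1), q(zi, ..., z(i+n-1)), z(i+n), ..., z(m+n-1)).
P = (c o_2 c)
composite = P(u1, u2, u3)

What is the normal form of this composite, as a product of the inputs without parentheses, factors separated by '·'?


u1 · u2 · u3


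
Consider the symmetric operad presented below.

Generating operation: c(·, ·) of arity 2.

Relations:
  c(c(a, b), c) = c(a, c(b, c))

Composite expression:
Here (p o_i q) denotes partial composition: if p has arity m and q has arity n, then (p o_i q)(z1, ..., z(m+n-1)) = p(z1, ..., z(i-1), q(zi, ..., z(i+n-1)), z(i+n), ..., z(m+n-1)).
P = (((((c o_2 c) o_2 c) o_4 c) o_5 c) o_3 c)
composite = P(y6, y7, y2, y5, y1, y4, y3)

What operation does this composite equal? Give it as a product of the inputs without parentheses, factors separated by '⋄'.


y6 ⋄ y7 ⋄ y2 ⋄ y5 ⋄ y1 ⋄ y4 ⋄ y3

The c-tree's shape is irrelevant; the y-reading-order decides.
c(y2, y5) flattens to y2 ⋄ y5
c(y7, c(y2, y5)) flattens to y7 ⋄ y2 ⋄ y5
c(y4, y3) flattens to y4 ⋄ y3
c(y1, c(y4, y3)) flattens to y1 ⋄ y4 ⋄ y3
c(c(y7, c(y2, y5)), c(y1, c(y4, y3))) flattens to y7 ⋄ y2 ⋄ y5 ⋄ y1 ⋄ y4 ⋄ y3
c(y6, c(c(y7, c(y2, y5)), c(y1, c(y4, y3)))) flattens to y6 ⋄ y7 ⋄ y2 ⋄ y5 ⋄ y1 ⋄ y4 ⋄ y3


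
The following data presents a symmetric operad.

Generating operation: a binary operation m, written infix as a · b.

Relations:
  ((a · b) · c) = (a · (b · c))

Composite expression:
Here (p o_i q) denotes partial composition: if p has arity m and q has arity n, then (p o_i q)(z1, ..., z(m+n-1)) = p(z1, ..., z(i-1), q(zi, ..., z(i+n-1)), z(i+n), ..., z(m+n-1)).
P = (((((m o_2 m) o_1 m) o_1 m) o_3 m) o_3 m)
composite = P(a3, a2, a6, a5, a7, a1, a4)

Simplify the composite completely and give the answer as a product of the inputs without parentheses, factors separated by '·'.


All parenthesizations of m agree; list the a-inputs left to right.
(a3 · a2) unparenthesizes to a3 · a2
(a6 · a5) unparenthesizes to a6 · a5
((a6 · a5) · a7) unparenthesizes to a6 · a5 · a7
((a3 · a2) · ((a6 · a5) · a7)) unparenthesizes to a3 · a2 · a6 · a5 · a7
(a1 · a4) unparenthesizes to a1 · a4
(((a3 · a2) · ((a6 · a5) · a7)) · (a1 · a4)) unparenthesizes to a3 · a2 · a6 · a5 · a7 · a1 · a4

a3 · a2 · a6 · a5 · a7 · a1 · a4


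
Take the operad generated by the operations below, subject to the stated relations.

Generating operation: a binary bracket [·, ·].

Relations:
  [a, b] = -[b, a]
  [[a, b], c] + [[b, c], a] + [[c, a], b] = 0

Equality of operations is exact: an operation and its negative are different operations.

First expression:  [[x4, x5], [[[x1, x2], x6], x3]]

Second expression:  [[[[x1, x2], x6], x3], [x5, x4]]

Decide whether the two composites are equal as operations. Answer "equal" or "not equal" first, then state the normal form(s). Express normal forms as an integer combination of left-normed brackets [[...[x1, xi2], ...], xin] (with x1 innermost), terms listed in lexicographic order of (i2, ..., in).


equal — both sides give -[[[[[x1, x2], x6], x3], x4], x5] + [[[[[x1, x2], x6], x3], x5], x4]

The first composite normalizes to -[[[[[x1, x2], x6], x3], x4], x5] + [[[[[x1, x2], x6], x3], x5], x4]
The second composite normalizes to -[[[[[x1, x2], x6], x3], x4], x5] + [[[[[x1, x2], x6], x3], x5], x4]
Both agree, so they are equal.


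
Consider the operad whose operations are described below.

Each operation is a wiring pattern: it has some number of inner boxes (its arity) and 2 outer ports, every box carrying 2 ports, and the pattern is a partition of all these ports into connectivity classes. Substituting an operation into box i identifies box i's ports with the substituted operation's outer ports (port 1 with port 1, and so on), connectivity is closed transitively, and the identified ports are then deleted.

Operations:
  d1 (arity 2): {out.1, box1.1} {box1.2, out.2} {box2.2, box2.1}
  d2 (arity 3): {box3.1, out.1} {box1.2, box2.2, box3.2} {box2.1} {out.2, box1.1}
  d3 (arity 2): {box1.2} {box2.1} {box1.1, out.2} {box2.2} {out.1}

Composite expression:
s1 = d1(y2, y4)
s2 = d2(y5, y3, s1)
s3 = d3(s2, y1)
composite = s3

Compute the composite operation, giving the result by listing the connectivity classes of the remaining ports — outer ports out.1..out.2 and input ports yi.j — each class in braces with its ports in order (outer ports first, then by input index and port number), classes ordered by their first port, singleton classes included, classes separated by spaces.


{out.1} {out.2, y2.1} {y1.1} {y1.2} {y2.2, y3.2, y5.2} {y3.1} {y4.1, y4.2} {y5.1}

Reachability decides: close wires over d3-identified ports.
the subtree at d1 composes to {out.1, y2.1} {out.2, y2.2} {y4.1, y4.2} on (y2, y4); out.j = own outer ports
the subtree at d2 composes to {out.1, y2.1} {out.2, y5.1} {y2.2, y3.2, y5.2} {y3.1} {y4.1, y4.2} on (y5, y3, y2, y4); out.j = own outer ports
the subtree at d3 composes to {out.1} {out.2, y2.1} {y1.1} {y1.2} {y2.2, y3.2, y5.2} {y3.1} {y4.1, y4.2} {y5.1} on (y5, y3, y2, y4, y1); out.j = own outer ports


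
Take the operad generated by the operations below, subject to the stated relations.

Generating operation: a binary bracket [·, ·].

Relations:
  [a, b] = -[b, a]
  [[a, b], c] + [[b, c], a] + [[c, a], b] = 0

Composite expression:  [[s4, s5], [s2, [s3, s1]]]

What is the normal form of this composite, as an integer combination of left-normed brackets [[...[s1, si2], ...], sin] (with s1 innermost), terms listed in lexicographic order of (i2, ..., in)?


-[[[[s1, s3], s2], s4], s5] + [[[[s1, s3], s2], s5], s4]


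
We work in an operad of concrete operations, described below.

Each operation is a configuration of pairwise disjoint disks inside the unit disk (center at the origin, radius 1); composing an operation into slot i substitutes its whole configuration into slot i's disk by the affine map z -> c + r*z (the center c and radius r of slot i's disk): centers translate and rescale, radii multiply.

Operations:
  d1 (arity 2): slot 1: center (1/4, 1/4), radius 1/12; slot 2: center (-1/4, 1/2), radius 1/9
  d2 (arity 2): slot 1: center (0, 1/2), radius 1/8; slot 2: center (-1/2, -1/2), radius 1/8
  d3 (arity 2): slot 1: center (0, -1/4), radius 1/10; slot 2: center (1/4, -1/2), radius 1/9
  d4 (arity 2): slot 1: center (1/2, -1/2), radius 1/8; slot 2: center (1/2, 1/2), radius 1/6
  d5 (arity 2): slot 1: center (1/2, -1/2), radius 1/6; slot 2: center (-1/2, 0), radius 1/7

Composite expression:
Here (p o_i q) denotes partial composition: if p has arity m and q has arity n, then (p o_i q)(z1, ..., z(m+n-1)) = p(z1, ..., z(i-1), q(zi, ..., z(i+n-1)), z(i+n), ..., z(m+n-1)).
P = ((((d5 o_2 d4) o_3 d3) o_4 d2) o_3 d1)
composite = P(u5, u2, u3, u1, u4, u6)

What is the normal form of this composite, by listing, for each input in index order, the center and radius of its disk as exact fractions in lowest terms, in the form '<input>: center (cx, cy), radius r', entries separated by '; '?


u1: center (-103/240, 1/15), radius 1/3780; u2: center (-3/7, -1/14), radius 1/56; u3: center (-719/1680, 37/560), radius 1/5040; u4: center (-71/168, 23/378), radius 1/3024; u5: center (1/2, -1/2), radius 1/6; u6: center (-641/1512, 11/189), radius 1/3024

Only the slot chain above each u matters under d5; compose those maps.
u5 passes through 1 substitution, ending at center (1/2, -1/2), radius 1/6
u2 passes through 2 substitutions, ending at center (-3/7, -1/14), radius 1/56
u3 passes through 4 substitutions, ending at center (-719/1680, 37/560), radius 1/5040
u1 passes through 4 substitutions, ending at center (-103/240, 1/15), radius 1/3780
u4 passes through 4 substitutions, ending at center (-71/168, 23/378), radius 1/3024
u6 passes through 4 substitutions, ending at center (-641/1512, 11/189), radius 1/3024
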